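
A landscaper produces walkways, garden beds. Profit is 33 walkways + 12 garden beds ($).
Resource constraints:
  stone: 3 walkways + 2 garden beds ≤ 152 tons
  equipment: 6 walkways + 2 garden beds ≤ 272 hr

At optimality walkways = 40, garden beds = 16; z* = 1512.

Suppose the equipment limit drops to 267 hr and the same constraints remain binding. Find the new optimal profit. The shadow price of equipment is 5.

1487

Δb = -5, so new z* = 1512 + (5)·(-5) = 1512 − 25 = 1487.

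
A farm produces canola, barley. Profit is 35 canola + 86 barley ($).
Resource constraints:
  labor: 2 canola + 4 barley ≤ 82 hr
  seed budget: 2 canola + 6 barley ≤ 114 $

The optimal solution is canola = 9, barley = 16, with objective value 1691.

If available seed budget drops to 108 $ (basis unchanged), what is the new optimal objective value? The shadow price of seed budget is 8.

1643

Δb = -6, so new z* = 1691 + (8)·(-6) = 1691 − 48 = 1643.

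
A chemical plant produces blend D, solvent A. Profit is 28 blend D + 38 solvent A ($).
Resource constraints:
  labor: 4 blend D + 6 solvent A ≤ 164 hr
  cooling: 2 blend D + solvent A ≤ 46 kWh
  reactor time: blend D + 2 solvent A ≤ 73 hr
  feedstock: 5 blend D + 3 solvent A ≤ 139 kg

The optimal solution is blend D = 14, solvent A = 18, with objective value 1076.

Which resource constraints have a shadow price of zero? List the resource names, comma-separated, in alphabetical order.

feedstock, reactor time

labor: 164/164 (binding)
cooling: 46/46 (binding)
reactor time: 50/73 (slack 23)
feedstock: 124/139 (slack 15)
By complementary slackness, a constraint with positive slack has shadow price 0 → feedstock, reactor time.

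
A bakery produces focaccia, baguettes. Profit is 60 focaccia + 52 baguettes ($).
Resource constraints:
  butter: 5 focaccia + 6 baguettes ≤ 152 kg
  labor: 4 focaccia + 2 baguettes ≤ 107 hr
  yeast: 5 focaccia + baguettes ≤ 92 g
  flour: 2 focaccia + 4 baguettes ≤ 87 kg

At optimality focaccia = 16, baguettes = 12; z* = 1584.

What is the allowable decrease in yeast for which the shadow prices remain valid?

21.875

Binding constraints: butter, yeast. The basis is B = [[5,6],[5,1]] with det -25.
Per unit decrease in yeast, x* moves by d = (-0.24, 0.2).
The basis stays optimal until flour becomes binding; allowable decrease = 21.875 g.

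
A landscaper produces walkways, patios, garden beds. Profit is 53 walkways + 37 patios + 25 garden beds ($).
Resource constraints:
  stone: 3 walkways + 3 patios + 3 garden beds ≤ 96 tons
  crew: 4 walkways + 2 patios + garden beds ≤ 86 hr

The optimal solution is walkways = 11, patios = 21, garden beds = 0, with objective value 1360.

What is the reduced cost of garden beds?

-4

Both stone and crew are binding at x*.
The binding rows give the dual system: 3·y_stone + 4·y_crew = 53 and 3·y_stone + 2·y_crew = 37.
Solving: y_stone = 7, y_crew = 8.
Reduced cost of garden beds: c₃ − yᵀa₃ = 25 − (7·3 + 8·1) = 25 − 29 = -4.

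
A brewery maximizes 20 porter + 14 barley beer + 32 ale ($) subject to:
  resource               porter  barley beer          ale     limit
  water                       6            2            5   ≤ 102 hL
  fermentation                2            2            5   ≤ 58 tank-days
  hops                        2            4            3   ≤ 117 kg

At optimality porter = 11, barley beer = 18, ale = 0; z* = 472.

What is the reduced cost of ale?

-3

At the optimum: water uses 102 of 102 (binding); fermentation uses 58 of 58 (binding); hops uses 94 of 117 (slack = 23).
By complementary slackness, y = 0 for the non-binding constraint.
Dual feasibility on the basic columns requires 6·y_water + 2·y_fermentation = 20, 2·y_water + 2·y_fermentation = 14.
This yields shadow prices y_water = 1.5, y_fermentation = 5.5.
Reduced cost of ale: c₃ − yᵀa₃ = 32 − (1.5·5 + 5.5·5) = 32 − 35 = -3.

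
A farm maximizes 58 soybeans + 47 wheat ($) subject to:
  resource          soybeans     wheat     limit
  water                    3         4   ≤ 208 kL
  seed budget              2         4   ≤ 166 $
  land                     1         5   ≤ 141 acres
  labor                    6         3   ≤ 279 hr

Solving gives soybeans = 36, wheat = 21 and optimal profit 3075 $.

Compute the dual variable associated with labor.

Binding: land and labor. Non-binding: water (16 unused), seed budget (10 unused).
Since water, seed budget are not tight, their duals are 0.
Dual feasibility on the basic columns requires 1·y_land + 6·y_labor = 58, 5·y_land + 3·y_labor = 47.
This yields shadow prices y_land = 4, y_labor = 9.
Shadow price of labor = 9.

9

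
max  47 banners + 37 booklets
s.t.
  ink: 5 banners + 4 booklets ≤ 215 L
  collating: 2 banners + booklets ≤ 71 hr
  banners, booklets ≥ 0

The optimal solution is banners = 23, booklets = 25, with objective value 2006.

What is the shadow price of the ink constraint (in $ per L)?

9

At the optimum: ink uses 215 of 215 (binding); collating uses 71 of 71 (binding).
The binding rows give the dual system: 5·y_ink + 2·y_collating = 47 and 4·y_ink + 1·y_collating = 37.
→ y_ink = 9 and y_collating = 1.
Shadow price of ink = 9.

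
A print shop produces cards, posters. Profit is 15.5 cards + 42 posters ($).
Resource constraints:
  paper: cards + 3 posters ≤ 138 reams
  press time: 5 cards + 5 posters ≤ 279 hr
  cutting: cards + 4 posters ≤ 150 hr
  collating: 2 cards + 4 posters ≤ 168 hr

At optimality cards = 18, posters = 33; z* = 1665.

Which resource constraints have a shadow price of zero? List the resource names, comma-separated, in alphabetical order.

paper: 117/138 (slack 21)
press time: 255/279 (slack 24)
cutting: 150/150 (binding)
collating: 168/168 (binding)
By complementary slackness, a constraint with positive slack has shadow price 0 → paper, press time.

paper, press time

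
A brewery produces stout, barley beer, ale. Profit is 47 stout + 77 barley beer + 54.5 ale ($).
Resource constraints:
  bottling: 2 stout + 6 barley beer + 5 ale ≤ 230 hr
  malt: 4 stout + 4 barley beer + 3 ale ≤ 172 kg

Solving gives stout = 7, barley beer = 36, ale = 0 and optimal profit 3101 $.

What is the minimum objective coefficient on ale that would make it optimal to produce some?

Check each constraint at x*: bottling 230/230 (tight); malt 172/172 (tight).
From A_Bᵀ y = c: 2·y_bottling + 4·y_malt = 47; 6·y_bottling + 4·y_malt = 77.
→ y_bottling = 7.5 and y_malt = 8.
ale enters the basis when its profit ≥ yᵀa₃ = 7.5·5 + 8·3 = 61.5.

61.5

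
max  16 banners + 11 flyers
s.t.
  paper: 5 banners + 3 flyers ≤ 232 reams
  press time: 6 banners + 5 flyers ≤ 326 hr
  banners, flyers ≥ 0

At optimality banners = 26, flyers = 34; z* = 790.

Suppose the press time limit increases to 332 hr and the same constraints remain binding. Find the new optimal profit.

At the optimum: paper uses 232 of 232 (binding); press time uses 326 of 326 (binding).
From A_Bᵀ y = c: 5·y_paper + 6·y_press time = 16; 3·y_paper + 5·y_press time = 11.
This yields shadow prices y_paper = 2, y_press time = 1.
Δz = y_press time·Δb = 1 × (6) = 6, so new z* = 790 + 6 = 796.

796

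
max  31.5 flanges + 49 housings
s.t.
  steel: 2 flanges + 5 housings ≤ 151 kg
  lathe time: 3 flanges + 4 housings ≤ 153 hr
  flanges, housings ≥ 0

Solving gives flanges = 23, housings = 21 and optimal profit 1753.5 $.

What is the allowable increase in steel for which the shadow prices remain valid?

Binding constraints: steel, lathe time. The basis is B = [[2,5],[3,4]] with det -7.
Per unit increase in steel, x* moves by d = (-0.5714, 0.4286).
The basis stays optimal until flanges reaches 0; allowable increase = 40.25 kg.

40.25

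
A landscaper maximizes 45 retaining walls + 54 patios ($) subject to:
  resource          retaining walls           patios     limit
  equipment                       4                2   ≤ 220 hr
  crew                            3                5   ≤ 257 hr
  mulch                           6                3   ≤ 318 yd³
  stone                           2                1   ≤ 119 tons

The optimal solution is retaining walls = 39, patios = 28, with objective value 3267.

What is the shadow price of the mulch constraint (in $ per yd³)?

Binding: crew and mulch. Non-binding: equipment (8 unused), stone (13 unused).
By complementary slackness, y = 0 for the non-binding constraints.
The binding rows give the dual system: 3·y_crew + 6·y_mulch = 45 and 5·y_crew + 3·y_mulch = 54.
Solving: y_crew = 9, y_mulch = 3.
Shadow price of mulch = 3.

3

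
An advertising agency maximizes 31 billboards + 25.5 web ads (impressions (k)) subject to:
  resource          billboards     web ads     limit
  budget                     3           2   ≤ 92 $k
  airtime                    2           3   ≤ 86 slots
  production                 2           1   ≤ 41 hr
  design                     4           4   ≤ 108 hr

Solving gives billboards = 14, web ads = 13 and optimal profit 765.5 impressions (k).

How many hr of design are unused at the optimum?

design used = 4·14 + 4·13 = 108; slack = 108 − 108 = 0.

0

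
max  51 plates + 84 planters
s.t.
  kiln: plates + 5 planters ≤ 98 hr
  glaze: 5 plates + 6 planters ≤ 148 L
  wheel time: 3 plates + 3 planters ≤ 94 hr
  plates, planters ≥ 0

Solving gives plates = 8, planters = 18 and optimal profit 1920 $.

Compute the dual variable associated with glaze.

9

Binding: kiln and glaze. Non-binding: wheel time (16 unused).
By complementary slackness, y = 0 for the non-binding constraint.
The binding rows give the dual system: 1·y_kiln + 5·y_glaze = 51 and 5·y_kiln + 6·y_glaze = 84.
→ y_kiln = 6 and y_glaze = 9.
Shadow price of glaze = 9.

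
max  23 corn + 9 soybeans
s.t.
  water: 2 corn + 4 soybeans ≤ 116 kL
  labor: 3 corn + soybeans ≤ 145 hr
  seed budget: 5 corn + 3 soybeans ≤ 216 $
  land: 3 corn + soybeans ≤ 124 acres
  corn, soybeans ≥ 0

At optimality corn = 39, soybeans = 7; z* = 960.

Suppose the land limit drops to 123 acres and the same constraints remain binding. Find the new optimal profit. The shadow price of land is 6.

Δb = -1, so new z* = 960 + (6)·(-1) = 960 − 6 = 954.

954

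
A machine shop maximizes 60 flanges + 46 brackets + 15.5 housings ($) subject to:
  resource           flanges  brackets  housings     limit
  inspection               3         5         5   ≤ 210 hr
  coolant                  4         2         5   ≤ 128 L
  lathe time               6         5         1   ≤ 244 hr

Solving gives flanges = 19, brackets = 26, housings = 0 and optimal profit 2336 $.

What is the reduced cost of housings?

-7.5

Check each constraint at x*: inspection 187/210 (slack 23); coolant 128/128 (tight); lathe time 244/244 (tight).
Slack constraints have shadow price 0 (complementary slackness).
The binding rows give the dual system: 4·y_coolant + 6·y_lathe time = 60 and 2·y_coolant + 5·y_lathe time = 46.
This yields shadow prices y_coolant = 3, y_lathe time = 8.
Reduced cost of housings: c₃ − yᵀa₃ = 15.5 − (3·5 + 8·1) = 15.5 − 23 = -7.5.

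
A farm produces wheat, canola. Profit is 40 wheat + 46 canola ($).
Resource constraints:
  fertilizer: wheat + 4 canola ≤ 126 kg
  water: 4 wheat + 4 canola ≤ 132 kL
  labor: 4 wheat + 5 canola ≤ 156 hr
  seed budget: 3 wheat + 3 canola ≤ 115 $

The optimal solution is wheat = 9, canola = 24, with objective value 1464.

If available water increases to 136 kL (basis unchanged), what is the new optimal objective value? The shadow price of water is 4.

1480

Δb = 4, so new z* = 1464 + (4)·(4) = 1464 + 16 = 1480.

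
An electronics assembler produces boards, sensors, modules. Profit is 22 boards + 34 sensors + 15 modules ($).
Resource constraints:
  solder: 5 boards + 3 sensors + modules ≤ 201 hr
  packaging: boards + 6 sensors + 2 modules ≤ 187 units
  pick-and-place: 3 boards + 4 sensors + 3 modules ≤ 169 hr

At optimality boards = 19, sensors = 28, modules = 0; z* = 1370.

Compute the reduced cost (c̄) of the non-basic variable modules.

At the optimum: solder uses 179 of 201 (slack = 22); packaging uses 187 of 187 (binding); pick-and-place uses 169 of 169 (binding).
By complementary slackness, y = 0 for the non-binding constraint.
From A_Bᵀ y = c: 1·y_packaging + 3·y_pick-and-place = 22; 6·y_packaging + 4·y_pick-and-place = 34.
This yields shadow prices y_packaging = 1, y_pick-and-place = 7.
Reduced cost of modules: c₃ − yᵀa₃ = 15 − (1·2 + 7·3) = 15 − 23 = -8.

-8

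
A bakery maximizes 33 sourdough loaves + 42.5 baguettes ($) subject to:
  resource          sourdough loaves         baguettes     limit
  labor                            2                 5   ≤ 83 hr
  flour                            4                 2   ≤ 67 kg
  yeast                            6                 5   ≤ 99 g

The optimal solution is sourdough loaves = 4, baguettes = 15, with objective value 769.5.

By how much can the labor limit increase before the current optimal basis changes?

Binding constraints: labor, yeast. The basis is B = [[2,5],[6,5]] with det -20.
Per unit increase in labor, x* moves by d = (-0.25, 0.3).
The basis stays optimal until sourdough loaves reaches 0; allowable increase = 16 hr.

16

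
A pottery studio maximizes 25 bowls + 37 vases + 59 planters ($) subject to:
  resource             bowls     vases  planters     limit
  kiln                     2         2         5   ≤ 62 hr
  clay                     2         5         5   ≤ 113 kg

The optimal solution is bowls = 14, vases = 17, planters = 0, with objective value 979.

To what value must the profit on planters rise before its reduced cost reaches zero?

Check each constraint at x*: kiln 62/62 (tight); clay 113/113 (tight).
From A_Bᵀ y = c: 2·y_kiln + 2·y_clay = 25; 2·y_kiln + 5·y_clay = 37.
→ y_kiln = 8.5 and y_clay = 4.
planters enters the basis when its profit ≥ yᵀa₃ = 8.5·5 + 4·5 = 62.5.

62.5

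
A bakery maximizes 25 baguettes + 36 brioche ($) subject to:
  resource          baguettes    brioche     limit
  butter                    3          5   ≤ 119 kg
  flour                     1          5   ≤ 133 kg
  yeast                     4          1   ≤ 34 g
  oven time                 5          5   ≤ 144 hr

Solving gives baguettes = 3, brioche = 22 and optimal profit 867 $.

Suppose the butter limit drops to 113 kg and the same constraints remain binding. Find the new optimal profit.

Check each constraint at x*: butter 119/119 (tight); flour 113/133 (slack 20); yeast 34/34 (tight); oven time 125/144 (slack 19).
Since flour, oven time are not tight, their duals are 0.
From A_Bᵀ y = c: 3·y_butter + 4·y_yeast = 25; 5·y_butter + 1·y_yeast = 36.
→ y_butter = 7 and y_yeast = 1.
Δz = y_butter·Δb = 7 × (-6) = -42, so new z* = 867 − 42 = 825.

825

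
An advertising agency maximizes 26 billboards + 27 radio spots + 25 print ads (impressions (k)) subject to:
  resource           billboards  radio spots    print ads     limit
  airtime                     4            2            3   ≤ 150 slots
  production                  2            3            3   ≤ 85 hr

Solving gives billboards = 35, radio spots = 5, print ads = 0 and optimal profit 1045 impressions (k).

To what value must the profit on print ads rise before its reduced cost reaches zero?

At the optimum: airtime uses 150 of 150 (binding); production uses 85 of 85 (binding).
Dual feasibility on the basic columns requires 4·y_airtime + 2·y_production = 26, 2·y_airtime + 3·y_production = 27.
Solving: y_airtime = 3, y_production = 7.
print ads enters the basis when its profit ≥ yᵀa₃ = 3·3 + 7·3 = 30.

30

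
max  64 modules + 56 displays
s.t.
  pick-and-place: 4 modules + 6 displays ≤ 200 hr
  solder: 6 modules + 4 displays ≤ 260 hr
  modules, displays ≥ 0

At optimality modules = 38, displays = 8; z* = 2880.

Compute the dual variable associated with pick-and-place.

Check each constraint at x*: pick-and-place 200/200 (tight); solder 260/260 (tight).
Dual feasibility on the basic columns requires 4·y_pick-and-place + 6·y_solder = 64, 6·y_pick-and-place + 4·y_solder = 56.
→ y_pick-and-place = 4 and y_solder = 8.
Shadow price of pick-and-place = 4.

4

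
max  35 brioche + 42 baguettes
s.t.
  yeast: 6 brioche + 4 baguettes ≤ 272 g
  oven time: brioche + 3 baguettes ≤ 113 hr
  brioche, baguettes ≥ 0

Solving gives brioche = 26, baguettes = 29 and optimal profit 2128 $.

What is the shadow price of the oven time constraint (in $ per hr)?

8

Both yeast and oven time are binding at x*.
The binding rows give the dual system: 6·y_yeast + 1·y_oven time = 35 and 4·y_yeast + 3·y_oven time = 42.
→ y_yeast = 4.5 and y_oven time = 8.
Shadow price of oven time = 8.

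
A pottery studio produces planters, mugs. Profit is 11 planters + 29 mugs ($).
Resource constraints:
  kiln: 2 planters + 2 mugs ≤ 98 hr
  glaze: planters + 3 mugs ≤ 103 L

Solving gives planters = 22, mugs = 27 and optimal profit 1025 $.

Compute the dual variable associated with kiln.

Check each constraint at x*: kiln 98/98 (tight); glaze 103/103 (tight).
The binding rows give the dual system: 2·y_kiln + 1·y_glaze = 11 and 2·y_kiln + 3·y_glaze = 29.
Solving: y_kiln = 1, y_glaze = 9.
Shadow price of kiln = 1.

1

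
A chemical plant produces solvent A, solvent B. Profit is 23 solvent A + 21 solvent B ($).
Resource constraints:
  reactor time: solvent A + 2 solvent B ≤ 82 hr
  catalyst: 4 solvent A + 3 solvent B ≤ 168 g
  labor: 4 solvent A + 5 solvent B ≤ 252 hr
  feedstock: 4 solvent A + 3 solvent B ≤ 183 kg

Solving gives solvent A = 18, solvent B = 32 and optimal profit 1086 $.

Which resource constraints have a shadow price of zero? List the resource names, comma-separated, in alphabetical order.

reactor time: 82/82 (binding)
catalyst: 168/168 (binding)
labor: 232/252 (slack 20)
feedstock: 168/183 (slack 15)
By complementary slackness, a constraint with positive slack has shadow price 0 → feedstock, labor.

feedstock, labor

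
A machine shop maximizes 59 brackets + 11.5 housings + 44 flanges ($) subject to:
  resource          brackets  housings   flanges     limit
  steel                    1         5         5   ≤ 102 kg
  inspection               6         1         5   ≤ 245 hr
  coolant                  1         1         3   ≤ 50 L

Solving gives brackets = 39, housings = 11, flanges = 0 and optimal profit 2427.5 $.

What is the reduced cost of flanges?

Binding: inspection and coolant. Non-binding: steel (8 unused).
Since steel is not tight, its dual is 0.
From A_Bᵀ y = c: 6·y_inspection + 1·y_coolant = 59; 1·y_inspection + 1·y_coolant = 11.5.
This yields shadow prices y_inspection = 9.5, y_coolant = 2.
Reduced cost of flanges: c₃ − yᵀa₃ = 44 − (9.5·5 + 2·3) = 44 − 53.5 = -9.5.

-9.5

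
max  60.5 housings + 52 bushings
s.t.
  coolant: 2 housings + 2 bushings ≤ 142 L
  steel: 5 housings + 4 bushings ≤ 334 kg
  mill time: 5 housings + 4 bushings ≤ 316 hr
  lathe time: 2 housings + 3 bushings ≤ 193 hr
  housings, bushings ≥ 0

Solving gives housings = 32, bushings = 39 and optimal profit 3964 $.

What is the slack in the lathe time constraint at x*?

lathe time used = 2·32 + 3·39 = 181; slack = 193 − 181 = 12.

12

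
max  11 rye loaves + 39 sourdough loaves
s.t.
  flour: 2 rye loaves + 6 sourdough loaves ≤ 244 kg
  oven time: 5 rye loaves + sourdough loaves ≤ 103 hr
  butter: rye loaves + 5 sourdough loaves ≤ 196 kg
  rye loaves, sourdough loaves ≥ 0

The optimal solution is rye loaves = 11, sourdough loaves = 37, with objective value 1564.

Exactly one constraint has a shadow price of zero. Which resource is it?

oven time

flour: 244/244 (binding)
oven time: 92/103 (slack 11)
butter: 196/196 (binding)
By complementary slackness, a constraint with positive slack has shadow price 0 → oven time.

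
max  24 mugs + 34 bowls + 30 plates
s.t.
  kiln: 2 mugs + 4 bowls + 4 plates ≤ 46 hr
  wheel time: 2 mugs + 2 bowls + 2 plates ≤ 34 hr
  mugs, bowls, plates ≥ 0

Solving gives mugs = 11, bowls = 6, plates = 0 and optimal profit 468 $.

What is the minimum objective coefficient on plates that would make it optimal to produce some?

At the optimum: kiln uses 46 of 46 (binding); wheel time uses 34 of 34 (binding).
The binding rows give the dual system: 2·y_kiln + 2·y_wheel time = 24 and 4·y_kiln + 2·y_wheel time = 34.
This yields shadow prices y_kiln = 5, y_wheel time = 7.
plates enters the basis when its profit ≥ yᵀa₃ = 5·4 + 7·2 = 34.

34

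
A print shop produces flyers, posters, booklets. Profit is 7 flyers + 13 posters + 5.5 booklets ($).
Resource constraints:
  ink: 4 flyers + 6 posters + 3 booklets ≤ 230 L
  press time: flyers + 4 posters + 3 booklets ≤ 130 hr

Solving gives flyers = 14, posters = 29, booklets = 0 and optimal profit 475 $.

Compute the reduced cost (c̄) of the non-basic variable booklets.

-2

At the optimum: ink uses 230 of 230 (binding); press time uses 130 of 130 (binding).
The binding rows give the dual system: 4·y_ink + 1·y_press time = 7 and 6·y_ink + 4·y_press time = 13.
→ y_ink = 1.5 and y_press time = 1.
Reduced cost of booklets: c₃ − yᵀa₃ = 5.5 − (1.5·3 + 1·3) = 5.5 − 7.5 = -2.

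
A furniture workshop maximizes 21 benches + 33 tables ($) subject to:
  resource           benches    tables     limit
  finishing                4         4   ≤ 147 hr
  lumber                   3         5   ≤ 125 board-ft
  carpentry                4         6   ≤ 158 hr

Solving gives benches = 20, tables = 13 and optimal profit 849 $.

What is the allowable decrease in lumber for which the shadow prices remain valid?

Binding constraints: lumber, carpentry. The basis is B = [[3,5],[4,6]] with det -2.
Per unit decrease in lumber, x* moves by d = (3, -2).
The basis stays optimal until finishing becomes binding; allowable decrease = 3.75 board-ft.

3.75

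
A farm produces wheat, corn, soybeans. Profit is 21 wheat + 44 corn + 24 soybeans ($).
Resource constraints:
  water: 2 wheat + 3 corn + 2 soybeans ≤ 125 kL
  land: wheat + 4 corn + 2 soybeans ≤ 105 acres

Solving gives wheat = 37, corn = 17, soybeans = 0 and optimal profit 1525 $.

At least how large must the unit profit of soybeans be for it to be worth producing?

Check each constraint at x*: water 125/125 (tight); land 105/105 (tight).
Dual feasibility on the basic columns requires 2·y_water + 1·y_land = 21, 3·y_water + 4·y_land = 44.
This yields shadow prices y_water = 8, y_land = 5.
soybeans enters the basis when its profit ≥ yᵀa₃ = 8·2 + 5·2 = 26.

26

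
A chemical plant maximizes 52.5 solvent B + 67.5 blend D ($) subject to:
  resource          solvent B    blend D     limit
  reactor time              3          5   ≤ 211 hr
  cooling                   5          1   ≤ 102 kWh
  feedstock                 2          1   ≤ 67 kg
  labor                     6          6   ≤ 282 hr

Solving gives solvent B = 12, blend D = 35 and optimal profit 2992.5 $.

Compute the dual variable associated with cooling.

0

At the optimum: reactor time uses 211 of 211 (binding); cooling uses 95 of 102 (slack = 7); feedstock uses 59 of 67 (slack = 8); labor uses 282 of 282 (binding).
Since cooling, feedstock are not tight, their duals are 0.
The binding rows give the dual system: 3·y_reactor time + 6·y_labor = 52.5 and 5·y_reactor time + 6·y_labor = 67.5.
This yields shadow prices y_reactor time = 7.5, y_labor = 5.
Shadow price of cooling = 0.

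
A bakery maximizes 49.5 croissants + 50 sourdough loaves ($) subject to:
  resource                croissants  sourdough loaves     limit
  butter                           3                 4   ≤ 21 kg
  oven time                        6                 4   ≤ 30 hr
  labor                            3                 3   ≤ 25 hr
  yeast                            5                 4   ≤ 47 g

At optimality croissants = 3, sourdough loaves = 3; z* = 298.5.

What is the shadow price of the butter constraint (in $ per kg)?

Check each constraint at x*: butter 21/21 (tight); oven time 30/30 (tight); labor 18/25 (slack 7); yeast 27/47 (slack 20).
By complementary slackness, y = 0 for the non-binding constraints.
The binding rows give the dual system: 3·y_butter + 6·y_oven time = 49.5 and 4·y_butter + 4·y_oven time = 50.
This yields shadow prices y_butter = 8.5, y_oven time = 4.
Shadow price of butter = 8.5.

8.5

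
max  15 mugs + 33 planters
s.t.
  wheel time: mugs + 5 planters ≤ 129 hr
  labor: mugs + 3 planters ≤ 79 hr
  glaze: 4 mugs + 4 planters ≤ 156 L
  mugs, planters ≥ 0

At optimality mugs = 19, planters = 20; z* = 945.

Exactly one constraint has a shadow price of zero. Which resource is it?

wheel time: 119/129 (slack 10)
labor: 79/79 (binding)
glaze: 156/156 (binding)
By complementary slackness, a constraint with positive slack has shadow price 0 → wheel time.

wheel time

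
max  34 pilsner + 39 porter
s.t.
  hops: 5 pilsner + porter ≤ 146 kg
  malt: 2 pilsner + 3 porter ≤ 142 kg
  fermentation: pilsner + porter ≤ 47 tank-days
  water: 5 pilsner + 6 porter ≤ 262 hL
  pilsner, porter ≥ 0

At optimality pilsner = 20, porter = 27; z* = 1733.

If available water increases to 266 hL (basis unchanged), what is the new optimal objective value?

1753

Check each constraint at x*: hops 127/146 (slack 19); malt 121/142 (slack 21); fermentation 47/47 (tight); water 262/262 (tight).
Since hops, malt are not tight, their duals are 0.
Dual feasibility on the basic columns requires 1·y_fermentation + 5·y_water = 34, 1·y_fermentation + 6·y_water = 39.
Solving: y_fermentation = 9, y_water = 5.
Δz = y_water·Δb = 5 × (4) = 20, so new z* = 1733 + 20 = 1753.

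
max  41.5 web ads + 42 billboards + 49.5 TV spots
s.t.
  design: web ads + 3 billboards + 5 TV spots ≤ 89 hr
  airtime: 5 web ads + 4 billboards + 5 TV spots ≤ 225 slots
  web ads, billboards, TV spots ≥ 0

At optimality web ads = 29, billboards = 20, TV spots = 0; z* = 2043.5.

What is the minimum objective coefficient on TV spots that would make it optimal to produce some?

57.5

Both design and airtime are binding at x*.
The binding rows give the dual system: 1·y_design + 5·y_airtime = 41.5 and 3·y_design + 4·y_airtime = 42.
→ y_design = 4 and y_airtime = 7.5.
TV spots enters the basis when its profit ≥ yᵀa₃ = 4·5 + 7.5·5 = 57.5.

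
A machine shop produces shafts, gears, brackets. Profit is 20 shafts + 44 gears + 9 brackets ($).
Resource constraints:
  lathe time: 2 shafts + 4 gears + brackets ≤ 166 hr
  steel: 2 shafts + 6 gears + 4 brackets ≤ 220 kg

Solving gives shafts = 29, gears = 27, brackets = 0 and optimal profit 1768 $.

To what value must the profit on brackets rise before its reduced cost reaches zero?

16

Both lathe time and steel are binding at x*.
The binding rows give the dual system: 2·y_lathe time + 2·y_steel = 20 and 4·y_lathe time + 6·y_steel = 44.
→ y_lathe time = 8 and y_steel = 2.
brackets enters the basis when its profit ≥ yᵀa₃ = 8·1 + 2·4 = 16.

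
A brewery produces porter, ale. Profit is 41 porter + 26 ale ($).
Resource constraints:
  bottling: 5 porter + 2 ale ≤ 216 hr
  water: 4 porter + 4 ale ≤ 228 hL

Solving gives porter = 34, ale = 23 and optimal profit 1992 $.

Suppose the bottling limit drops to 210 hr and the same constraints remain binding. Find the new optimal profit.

At the optimum: bottling uses 216 of 216 (binding); water uses 228 of 228 (binding).
From A_Bᵀ y = c: 5·y_bottling + 4·y_water = 41; 2·y_bottling + 4·y_water = 26.
This yields shadow prices y_bottling = 5, y_water = 4.
Δz = y_bottling·Δb = 5 × (-6) = -30, so new z* = 1992 − 30 = 1962.

1962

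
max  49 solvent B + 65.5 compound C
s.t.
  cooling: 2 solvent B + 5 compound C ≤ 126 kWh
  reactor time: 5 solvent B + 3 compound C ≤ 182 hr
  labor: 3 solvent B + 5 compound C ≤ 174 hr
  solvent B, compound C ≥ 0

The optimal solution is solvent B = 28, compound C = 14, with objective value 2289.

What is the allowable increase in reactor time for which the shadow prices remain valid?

Binding constraints: cooling, reactor time. The basis is B = [[2,5],[5,3]] with det -19.
Per unit increase in reactor time, x* moves by d = (0.2632, -0.1053).
The basis stays optimal until labor becomes binding; allowable increase = 76 hr.

76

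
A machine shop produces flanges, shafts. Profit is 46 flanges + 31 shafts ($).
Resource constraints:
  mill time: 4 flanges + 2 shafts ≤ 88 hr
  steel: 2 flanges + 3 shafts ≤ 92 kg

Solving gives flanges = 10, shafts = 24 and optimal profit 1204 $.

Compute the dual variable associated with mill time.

9.5

Both mill time and steel are binding at x*.
The binding rows give the dual system: 4·y_mill time + 2·y_steel = 46 and 2·y_mill time + 3·y_steel = 31.
→ y_mill time = 9.5 and y_steel = 4.
Shadow price of mill time = 9.5.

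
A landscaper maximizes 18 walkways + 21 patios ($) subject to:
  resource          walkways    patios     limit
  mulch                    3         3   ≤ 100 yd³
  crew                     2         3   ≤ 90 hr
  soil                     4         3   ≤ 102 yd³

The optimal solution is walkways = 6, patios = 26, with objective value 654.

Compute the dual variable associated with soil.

At the optimum: mulch uses 96 of 100 (slack = 4); crew uses 90 of 90 (binding); soil uses 102 of 102 (binding).
Slack constraints have shadow price 0 (complementary slackness).
From A_Bᵀ y = c: 2·y_crew + 4·y_soil = 18; 3·y_crew + 3·y_soil = 21.
This yields shadow prices y_crew = 5, y_soil = 2.
Shadow price of soil = 2.

2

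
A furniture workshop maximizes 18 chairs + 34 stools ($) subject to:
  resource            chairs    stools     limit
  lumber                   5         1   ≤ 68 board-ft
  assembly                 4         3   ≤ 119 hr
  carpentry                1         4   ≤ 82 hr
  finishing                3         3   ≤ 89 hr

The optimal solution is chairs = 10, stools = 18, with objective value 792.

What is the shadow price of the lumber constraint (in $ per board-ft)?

At the optimum: lumber uses 68 of 68 (binding); assembly uses 94 of 119 (slack = 25); carpentry uses 82 of 82 (binding); finishing uses 84 of 89 (slack = 5).
Slack constraints have shadow price 0 (complementary slackness).
From A_Bᵀ y = c: 5·y_lumber + 1·y_carpentry = 18; 1·y_lumber + 4·y_carpentry = 34.
Solving: y_lumber = 2, y_carpentry = 8.
Shadow price of lumber = 2.

2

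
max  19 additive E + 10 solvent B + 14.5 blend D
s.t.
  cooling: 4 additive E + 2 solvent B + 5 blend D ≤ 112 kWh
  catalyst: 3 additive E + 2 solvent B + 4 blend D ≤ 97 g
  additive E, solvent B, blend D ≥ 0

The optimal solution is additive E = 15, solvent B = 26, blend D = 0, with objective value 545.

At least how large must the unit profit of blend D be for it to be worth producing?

Check each constraint at x*: cooling 112/112 (tight); catalyst 97/97 (tight).
The binding rows give the dual system: 4·y_cooling + 3·y_catalyst = 19 and 2·y_cooling + 2·y_catalyst = 10.
This yields shadow prices y_cooling = 4, y_catalyst = 1.
blend D enters the basis when its profit ≥ yᵀa₃ = 4·5 + 1·4 = 24.

24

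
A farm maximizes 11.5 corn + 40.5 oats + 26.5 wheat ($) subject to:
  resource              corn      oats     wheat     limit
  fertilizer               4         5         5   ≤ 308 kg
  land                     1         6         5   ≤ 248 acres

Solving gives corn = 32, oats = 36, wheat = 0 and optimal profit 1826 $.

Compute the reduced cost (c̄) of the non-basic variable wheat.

Check each constraint at x*: fertilizer 308/308 (tight); land 248/248 (tight).
The binding rows give the dual system: 4·y_fertilizer + 1·y_land = 11.5 and 5·y_fertilizer + 6·y_land = 40.5.
This yields shadow prices y_fertilizer = 1.5, y_land = 5.5.
Reduced cost of wheat: c₃ − yᵀa₃ = 26.5 − (1.5·5 + 5.5·5) = 26.5 − 35 = -8.5.

-8.5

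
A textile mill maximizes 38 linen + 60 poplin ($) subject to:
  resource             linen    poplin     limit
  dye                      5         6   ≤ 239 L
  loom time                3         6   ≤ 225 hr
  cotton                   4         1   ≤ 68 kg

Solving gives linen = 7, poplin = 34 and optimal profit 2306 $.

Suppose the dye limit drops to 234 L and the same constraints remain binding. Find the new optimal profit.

2286

Check each constraint at x*: dye 239/239 (tight); loom time 225/225 (tight); cotton 62/68 (slack 6).
By complementary slackness, y = 0 for the non-binding constraint.
Dual feasibility on the basic columns requires 5·y_dye + 3·y_loom time = 38, 6·y_dye + 6·y_loom time = 60.
This yields shadow prices y_dye = 4, y_loom time = 6.
Δz = y_dye·Δb = 4 × (-5) = -20, so new z* = 2306 − 20 = 2286.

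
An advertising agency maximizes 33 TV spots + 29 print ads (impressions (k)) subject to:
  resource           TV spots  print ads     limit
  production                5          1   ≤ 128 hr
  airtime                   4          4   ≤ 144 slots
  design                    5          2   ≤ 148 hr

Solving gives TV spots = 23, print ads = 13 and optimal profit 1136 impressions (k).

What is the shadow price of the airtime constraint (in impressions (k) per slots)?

7

Binding: production and airtime. Non-binding: design (7 unused).
Slack constraints have shadow price 0 (complementary slackness).
The binding rows give the dual system: 5·y_production + 4·y_airtime = 33 and 1·y_production + 4·y_airtime = 29.
This yields shadow prices y_production = 1, y_airtime = 7.
Shadow price of airtime = 7.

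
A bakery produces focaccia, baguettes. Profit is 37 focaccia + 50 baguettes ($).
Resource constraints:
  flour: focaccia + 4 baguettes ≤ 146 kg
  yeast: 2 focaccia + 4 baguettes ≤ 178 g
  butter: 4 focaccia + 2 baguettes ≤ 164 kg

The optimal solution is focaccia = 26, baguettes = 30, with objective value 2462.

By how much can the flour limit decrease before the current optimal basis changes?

105

Binding constraints: flour, butter. The basis is B = [[1,4],[4,2]] with det -14.
Per unit decrease in flour, x* moves by d = (0.1429, -0.2857).
The basis stays optimal until baguettes reaches 0; allowable decrease = 105 kg.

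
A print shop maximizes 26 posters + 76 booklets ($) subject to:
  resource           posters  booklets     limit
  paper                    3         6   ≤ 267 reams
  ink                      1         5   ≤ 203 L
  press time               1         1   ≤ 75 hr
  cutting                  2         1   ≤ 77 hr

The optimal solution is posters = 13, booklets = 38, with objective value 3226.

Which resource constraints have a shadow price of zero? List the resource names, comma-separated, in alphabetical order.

cutting, press time

paper: 267/267 (binding)
ink: 203/203 (binding)
press time: 51/75 (slack 24)
cutting: 64/77 (slack 13)
By complementary slackness, a constraint with positive slack has shadow price 0 → cutting, press time.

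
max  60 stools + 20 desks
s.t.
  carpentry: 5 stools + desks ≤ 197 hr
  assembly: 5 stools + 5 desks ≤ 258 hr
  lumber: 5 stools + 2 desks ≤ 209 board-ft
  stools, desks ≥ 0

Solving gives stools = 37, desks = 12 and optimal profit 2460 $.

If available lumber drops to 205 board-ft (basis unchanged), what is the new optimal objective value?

Check each constraint at x*: carpentry 197/197 (tight); assembly 245/258 (slack 13); lumber 209/209 (tight).
By complementary slackness, y = 0 for the non-binding constraint.
Dual feasibility on the basic columns requires 5·y_carpentry + 5·y_lumber = 60, 1·y_carpentry + 2·y_lumber = 20.
Solving: y_carpentry = 4, y_lumber = 8.
Δz = y_lumber·Δb = 8 × (-4) = -32, so new z* = 2460 − 32 = 2428.

2428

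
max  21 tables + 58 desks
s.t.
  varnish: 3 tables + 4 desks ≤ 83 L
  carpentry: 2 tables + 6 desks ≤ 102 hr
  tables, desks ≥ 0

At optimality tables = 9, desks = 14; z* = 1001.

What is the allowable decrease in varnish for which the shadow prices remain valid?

15

Binding constraints: varnish, carpentry. The basis is B = [[3,4],[2,6]] with det 10.
Per unit decrease in varnish, x* moves by d = (-0.6, 0.2).
The basis stays optimal until tables reaches 0; allowable decrease = 15 L.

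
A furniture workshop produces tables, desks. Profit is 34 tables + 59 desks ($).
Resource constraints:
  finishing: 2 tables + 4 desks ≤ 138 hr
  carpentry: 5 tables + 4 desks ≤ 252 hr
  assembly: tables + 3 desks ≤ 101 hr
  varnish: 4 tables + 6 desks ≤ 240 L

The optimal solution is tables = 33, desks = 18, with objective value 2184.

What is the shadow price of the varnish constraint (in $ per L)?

At the optimum: finishing uses 138 of 138 (binding); carpentry uses 237 of 252 (slack = 15); assembly uses 87 of 101 (slack = 14); varnish uses 240 of 240 (binding).
Since carpentry, assembly are not tight, their duals are 0.
The binding rows give the dual system: 2·y_finishing + 4·y_varnish = 34 and 4·y_finishing + 6·y_varnish = 59.
Solving: y_finishing = 8, y_varnish = 4.5.
Shadow price of varnish = 4.5.

4.5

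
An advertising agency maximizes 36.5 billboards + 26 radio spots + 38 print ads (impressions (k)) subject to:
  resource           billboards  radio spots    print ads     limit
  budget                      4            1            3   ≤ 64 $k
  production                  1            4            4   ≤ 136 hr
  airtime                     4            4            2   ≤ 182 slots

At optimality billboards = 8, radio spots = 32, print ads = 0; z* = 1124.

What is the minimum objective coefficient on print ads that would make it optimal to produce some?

42

Check each constraint at x*: budget 64/64 (tight); production 136/136 (tight); airtime 160/182 (slack 22).
Slack constraints have shadow price 0 (complementary slackness).
From A_Bᵀ y = c: 4·y_budget + 1·y_production = 36.5; 1·y_budget + 4·y_production = 26.
Solving: y_budget = 8, y_production = 4.5.
print ads enters the basis when its profit ≥ yᵀa₃ = 8·3 + 4.5·4 = 42.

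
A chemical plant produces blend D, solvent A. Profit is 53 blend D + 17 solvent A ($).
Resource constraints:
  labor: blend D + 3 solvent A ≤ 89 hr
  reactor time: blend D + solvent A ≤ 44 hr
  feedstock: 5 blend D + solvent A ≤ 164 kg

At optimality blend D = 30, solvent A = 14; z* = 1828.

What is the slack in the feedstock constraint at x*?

0

feedstock used = 5·30 + 1·14 = 164; slack = 164 − 164 = 0.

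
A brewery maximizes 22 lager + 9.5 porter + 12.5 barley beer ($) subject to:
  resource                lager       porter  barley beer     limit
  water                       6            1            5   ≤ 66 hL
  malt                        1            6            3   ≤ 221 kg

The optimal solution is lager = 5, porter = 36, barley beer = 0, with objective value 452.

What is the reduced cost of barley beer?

Both water and malt are binding at x*.
Dual feasibility on the basic columns requires 6·y_water + 1·y_malt = 22, 1·y_water + 6·y_malt = 9.5.
Solving: y_water = 3.5, y_malt = 1.
Reduced cost of barley beer: c₃ − yᵀa₃ = 12.5 − (3.5·5 + 1·3) = 12.5 − 20.5 = -8.

-8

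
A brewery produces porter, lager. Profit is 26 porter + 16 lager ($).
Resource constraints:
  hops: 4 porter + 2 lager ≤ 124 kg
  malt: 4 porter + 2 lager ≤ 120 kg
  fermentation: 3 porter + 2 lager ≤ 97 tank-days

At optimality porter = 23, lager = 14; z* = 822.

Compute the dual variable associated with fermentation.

6

Binding: malt and fermentation. Non-binding: hops (4 unused).
Since hops is not tight, its dual is 0.
The binding rows give the dual system: 4·y_malt + 3·y_fermentation = 26 and 2·y_malt + 2·y_fermentation = 16.
Solving: y_malt = 2, y_fermentation = 6.
Shadow price of fermentation = 6.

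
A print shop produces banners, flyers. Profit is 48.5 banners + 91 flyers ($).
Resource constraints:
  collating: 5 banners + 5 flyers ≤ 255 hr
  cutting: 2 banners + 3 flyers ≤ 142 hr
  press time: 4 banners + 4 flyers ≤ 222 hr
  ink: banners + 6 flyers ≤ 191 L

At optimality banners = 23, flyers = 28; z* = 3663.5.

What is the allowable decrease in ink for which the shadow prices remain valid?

140

Binding constraints: collating, ink. The basis is B = [[5,5],[1,6]] with det 25.
Per unit decrease in ink, x* moves by d = (0.2, -0.2).
The basis stays optimal until flyers reaches 0; allowable decrease = 140 L.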